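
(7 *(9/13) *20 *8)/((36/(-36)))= -10080/13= -775.38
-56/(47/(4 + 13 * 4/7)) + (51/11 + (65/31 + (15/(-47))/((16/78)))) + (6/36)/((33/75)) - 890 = -345437347/384648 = -898.06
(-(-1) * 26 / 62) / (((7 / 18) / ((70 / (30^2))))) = 13 / 155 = 0.08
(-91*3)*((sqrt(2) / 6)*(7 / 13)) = -49*sqrt(2) / 2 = -34.65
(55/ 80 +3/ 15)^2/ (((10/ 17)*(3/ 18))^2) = 13111641/ 160000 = 81.95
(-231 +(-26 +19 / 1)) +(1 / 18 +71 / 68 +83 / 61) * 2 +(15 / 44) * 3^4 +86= -49058831 / 410652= -119.47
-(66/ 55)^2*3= -108/ 25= -4.32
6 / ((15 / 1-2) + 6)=6 / 19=0.32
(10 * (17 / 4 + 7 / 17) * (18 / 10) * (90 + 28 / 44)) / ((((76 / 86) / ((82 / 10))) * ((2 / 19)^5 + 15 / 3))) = 653527167374043 / 46303170980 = 14114.09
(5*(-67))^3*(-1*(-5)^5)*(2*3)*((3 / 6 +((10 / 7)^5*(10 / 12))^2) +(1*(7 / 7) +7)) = -19763267502809769921875 / 847425747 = -23321532975336.62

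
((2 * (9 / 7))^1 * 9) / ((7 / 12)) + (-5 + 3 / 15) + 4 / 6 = 26122 / 735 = 35.54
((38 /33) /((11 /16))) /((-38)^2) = 8 /6897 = 0.00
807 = 807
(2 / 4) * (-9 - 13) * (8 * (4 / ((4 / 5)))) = -440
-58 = -58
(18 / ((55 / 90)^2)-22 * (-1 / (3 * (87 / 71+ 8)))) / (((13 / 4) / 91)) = 326168696 / 237765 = 1371.81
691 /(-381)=-1.81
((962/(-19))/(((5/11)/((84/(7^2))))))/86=-63492/28595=-2.22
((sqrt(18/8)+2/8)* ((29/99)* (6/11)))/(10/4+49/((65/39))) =35/3993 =0.01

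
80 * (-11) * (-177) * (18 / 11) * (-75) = -19116000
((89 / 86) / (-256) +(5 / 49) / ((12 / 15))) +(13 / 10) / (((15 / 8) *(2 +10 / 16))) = 94089367 / 242726400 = 0.39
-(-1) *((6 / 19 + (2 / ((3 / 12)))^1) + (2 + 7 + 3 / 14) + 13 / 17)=82729 / 4522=18.29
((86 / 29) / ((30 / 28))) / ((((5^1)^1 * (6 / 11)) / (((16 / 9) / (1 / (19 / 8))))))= 251636 / 58725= 4.28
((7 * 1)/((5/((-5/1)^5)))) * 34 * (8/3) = -1190000/3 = -396666.67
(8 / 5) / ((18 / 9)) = 4 / 5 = 0.80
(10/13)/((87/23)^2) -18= -1765856/98397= -17.95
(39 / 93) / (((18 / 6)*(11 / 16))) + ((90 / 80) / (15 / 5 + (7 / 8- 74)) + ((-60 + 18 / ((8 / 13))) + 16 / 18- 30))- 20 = -16627291 / 208692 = -79.67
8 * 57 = 456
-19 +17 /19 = -344 /19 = -18.11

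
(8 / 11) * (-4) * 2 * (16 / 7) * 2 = -2048 / 77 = -26.60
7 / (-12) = -7 / 12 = -0.58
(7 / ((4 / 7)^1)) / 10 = 49 / 40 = 1.22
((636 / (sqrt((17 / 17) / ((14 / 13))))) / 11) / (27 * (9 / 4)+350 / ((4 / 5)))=2544 * sqrt(182) / 284999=0.12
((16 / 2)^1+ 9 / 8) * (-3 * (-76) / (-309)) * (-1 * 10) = 6935 / 103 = 67.33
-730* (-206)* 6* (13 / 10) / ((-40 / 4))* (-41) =24045762 / 5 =4809152.40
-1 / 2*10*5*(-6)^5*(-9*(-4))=6998400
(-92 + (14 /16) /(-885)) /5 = -651367 /35400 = -18.40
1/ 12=0.08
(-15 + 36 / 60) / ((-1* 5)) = 72 / 25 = 2.88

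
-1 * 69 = -69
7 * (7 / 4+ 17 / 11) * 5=5075 / 44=115.34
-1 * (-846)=846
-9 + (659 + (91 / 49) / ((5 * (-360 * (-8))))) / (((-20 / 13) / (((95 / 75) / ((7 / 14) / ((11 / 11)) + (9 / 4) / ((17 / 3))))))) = -283078307387 / 461160000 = -613.84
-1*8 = -8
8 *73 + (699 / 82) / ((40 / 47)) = 1948373 / 3280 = 594.02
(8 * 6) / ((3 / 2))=32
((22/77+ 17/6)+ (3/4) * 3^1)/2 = 451/168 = 2.68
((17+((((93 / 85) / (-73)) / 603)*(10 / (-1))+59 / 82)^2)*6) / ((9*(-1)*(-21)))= 7329076949820757 / 13178741408350686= 0.56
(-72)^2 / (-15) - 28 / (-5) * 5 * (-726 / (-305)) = -17016 / 61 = -278.95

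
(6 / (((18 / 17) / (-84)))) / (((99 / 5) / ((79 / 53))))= -35.83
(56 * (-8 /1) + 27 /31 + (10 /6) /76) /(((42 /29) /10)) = -3087.17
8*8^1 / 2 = 32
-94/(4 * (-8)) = 47/16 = 2.94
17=17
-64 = -64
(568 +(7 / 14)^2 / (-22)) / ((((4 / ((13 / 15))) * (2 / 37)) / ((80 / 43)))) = 8013941 / 1892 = 4235.70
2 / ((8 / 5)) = 5 / 4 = 1.25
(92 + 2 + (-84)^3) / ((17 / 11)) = -383453.53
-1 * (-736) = 736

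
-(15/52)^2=-0.08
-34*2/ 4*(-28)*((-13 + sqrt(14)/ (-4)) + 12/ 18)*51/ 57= -299404/ 57 - 2023*sqrt(14)/ 19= -5651.09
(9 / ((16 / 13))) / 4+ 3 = 309 / 64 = 4.83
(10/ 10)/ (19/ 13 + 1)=13/ 32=0.41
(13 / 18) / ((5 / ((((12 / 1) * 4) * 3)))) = 104 / 5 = 20.80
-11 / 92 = -0.12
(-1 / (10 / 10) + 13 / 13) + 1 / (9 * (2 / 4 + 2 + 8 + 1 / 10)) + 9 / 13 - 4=-20446 / 6201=-3.30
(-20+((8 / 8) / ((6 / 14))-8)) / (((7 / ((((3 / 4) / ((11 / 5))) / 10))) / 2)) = -1 / 4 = -0.25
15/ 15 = 1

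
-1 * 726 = -726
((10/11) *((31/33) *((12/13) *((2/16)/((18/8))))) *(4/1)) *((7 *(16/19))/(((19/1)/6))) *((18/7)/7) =476160/3974971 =0.12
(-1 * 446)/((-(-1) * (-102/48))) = 3568/17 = 209.88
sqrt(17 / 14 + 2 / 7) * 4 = 2 * sqrt(6) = 4.90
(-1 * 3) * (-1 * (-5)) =-15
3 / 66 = 1 / 22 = 0.05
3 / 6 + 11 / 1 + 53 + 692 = 1513 / 2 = 756.50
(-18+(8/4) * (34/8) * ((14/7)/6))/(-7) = 13/6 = 2.17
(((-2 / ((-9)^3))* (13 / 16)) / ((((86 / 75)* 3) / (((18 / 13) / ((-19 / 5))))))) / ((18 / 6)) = -125 / 1588248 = -0.00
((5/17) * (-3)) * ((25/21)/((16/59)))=-7375/1904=-3.87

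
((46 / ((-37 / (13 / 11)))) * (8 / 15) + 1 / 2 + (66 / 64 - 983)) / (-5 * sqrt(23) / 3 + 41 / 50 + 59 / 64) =16044158931030 / 570652127353 + 15351425840000 * sqrt(23) / 570652127353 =157.13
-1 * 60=-60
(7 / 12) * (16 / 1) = 28 / 3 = 9.33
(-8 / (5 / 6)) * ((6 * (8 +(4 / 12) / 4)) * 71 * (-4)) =661152 / 5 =132230.40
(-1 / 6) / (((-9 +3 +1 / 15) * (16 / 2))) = 5 / 1424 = 0.00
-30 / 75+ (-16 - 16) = -162 / 5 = -32.40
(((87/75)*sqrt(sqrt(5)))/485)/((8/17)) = 493*5^(1/4)/97000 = 0.01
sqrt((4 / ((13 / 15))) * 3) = 6 * sqrt(65) / 13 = 3.72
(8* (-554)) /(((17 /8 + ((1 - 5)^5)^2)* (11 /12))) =-425472 /92274875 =-0.00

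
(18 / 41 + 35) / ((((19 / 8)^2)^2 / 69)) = 410652672 / 5343161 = 76.86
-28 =-28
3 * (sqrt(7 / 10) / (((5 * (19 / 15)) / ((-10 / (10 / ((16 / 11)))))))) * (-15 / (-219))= -72 * sqrt(70) / 15257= -0.04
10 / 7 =1.43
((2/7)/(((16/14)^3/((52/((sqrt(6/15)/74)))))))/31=23569 * sqrt(10)/1984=37.57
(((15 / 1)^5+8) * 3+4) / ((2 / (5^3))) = 142384562.50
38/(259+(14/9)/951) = 325242/2216795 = 0.15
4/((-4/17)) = -17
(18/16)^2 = 81/64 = 1.27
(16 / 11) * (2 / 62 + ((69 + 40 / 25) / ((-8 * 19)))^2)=0.36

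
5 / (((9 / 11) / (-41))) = -2255 / 9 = -250.56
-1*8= -8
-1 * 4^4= -256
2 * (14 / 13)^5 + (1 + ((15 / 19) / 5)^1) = 28605758 / 7054567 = 4.05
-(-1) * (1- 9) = -8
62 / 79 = 0.78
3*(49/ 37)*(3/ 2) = 441/ 74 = 5.96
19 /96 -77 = -7373 /96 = -76.80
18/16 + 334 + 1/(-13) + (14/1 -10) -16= 33597/104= 323.05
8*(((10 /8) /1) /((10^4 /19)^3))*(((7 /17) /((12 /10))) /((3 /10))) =48013 /612000000000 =0.00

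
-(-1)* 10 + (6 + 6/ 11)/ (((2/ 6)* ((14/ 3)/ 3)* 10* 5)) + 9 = 37061/ 1925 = 19.25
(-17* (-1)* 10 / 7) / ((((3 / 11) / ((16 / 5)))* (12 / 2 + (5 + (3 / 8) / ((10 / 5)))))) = 95744 / 3759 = 25.47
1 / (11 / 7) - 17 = -180 / 11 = -16.36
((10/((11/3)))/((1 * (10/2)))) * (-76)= -456/11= -41.45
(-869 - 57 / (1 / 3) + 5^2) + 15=-1000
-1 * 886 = -886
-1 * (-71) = 71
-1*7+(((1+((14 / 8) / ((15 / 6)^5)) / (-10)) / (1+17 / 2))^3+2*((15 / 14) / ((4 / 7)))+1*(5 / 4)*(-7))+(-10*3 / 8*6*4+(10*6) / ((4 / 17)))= 4003276661182496259 / 26165008544921875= 153.00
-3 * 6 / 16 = -9 / 8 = -1.12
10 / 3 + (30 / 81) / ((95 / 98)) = 3.72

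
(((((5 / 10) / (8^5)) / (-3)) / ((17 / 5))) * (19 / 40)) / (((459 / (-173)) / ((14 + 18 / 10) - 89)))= -200507 / 10227548160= -0.00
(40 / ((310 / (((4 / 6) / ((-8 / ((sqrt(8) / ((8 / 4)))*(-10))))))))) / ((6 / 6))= 10*sqrt(2) / 93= 0.15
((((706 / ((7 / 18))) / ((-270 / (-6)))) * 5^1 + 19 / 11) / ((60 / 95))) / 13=22895 / 924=24.78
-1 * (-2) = 2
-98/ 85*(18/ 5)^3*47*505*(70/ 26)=-18991569744/ 5525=-3437388.19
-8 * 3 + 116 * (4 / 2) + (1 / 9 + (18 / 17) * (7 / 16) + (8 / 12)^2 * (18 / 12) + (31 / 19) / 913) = 4442795461 / 21232728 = 209.24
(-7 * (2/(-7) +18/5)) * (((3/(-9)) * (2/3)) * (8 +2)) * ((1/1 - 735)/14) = -170288/63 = -2702.98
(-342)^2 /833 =116964 /833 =140.41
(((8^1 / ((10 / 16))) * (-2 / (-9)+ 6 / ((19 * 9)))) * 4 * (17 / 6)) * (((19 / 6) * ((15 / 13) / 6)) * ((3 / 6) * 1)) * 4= 45.46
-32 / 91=-0.35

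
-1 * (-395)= 395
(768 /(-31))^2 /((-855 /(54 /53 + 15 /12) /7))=-55164928 /4838635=-11.40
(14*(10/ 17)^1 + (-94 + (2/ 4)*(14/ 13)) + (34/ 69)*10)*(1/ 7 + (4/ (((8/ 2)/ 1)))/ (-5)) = 69970/ 15249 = 4.59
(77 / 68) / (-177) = -0.01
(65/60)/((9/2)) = 13/54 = 0.24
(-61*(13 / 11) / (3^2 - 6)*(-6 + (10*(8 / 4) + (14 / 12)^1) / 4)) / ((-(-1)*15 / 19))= 256139 / 11880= 21.56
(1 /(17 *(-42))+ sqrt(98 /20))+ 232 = 7 *sqrt(10) /10+ 165647 /714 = 234.21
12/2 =6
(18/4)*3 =27/2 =13.50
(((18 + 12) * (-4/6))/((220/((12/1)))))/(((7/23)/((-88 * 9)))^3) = 6593979820032/343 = 19224430962.19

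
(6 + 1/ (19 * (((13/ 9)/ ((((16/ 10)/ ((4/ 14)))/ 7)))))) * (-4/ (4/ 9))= -67014/ 1235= -54.26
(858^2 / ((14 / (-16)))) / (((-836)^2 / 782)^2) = -1.05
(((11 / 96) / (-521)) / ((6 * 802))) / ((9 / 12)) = -11 / 180507744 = -0.00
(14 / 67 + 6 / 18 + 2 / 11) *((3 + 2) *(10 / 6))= 40025 / 6633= 6.03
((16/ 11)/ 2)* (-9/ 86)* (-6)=216/ 473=0.46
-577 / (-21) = 577 / 21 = 27.48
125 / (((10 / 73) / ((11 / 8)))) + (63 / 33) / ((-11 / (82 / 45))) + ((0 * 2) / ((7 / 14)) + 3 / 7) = 255075707 / 203280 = 1254.80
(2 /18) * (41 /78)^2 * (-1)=-1681 /54756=-0.03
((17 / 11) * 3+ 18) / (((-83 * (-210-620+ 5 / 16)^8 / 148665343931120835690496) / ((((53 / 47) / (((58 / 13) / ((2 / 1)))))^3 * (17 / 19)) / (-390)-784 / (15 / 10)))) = 94.37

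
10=10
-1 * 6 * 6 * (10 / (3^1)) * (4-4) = 0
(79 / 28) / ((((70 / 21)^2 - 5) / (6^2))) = 16.62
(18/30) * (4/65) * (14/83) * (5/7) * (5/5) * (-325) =-120/83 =-1.45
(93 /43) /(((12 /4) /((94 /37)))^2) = 273916 /176601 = 1.55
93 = 93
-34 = -34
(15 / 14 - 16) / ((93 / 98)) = -15.73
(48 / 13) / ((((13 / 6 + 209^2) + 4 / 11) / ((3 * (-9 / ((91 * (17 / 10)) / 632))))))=-540587520 / 57982285543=-0.01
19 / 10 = 1.90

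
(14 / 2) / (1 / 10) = 70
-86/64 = -43/32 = -1.34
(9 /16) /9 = 0.06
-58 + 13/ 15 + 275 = 3268/ 15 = 217.87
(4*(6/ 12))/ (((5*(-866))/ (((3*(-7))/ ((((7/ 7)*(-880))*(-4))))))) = 21/ 7620800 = 0.00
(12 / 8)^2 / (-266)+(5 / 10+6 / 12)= 1055 / 1064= 0.99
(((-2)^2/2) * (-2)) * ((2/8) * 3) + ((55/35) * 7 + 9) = 17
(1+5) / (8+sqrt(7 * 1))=16 / 19 - 2 * sqrt(7) / 19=0.56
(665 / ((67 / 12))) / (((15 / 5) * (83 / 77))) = 204820 / 5561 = 36.83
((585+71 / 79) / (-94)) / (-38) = 23143 / 141094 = 0.16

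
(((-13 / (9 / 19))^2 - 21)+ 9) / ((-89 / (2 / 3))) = -120074 / 21627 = -5.55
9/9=1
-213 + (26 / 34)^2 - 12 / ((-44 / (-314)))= -947506 / 3179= -298.05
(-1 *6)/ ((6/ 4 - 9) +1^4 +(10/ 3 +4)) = -36/ 5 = -7.20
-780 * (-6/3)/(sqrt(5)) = 312 * sqrt(5) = 697.65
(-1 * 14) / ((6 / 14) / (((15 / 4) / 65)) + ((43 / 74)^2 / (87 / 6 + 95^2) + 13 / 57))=-276508686972 / 151224160361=-1.83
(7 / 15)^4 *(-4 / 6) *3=-4802 / 50625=-0.09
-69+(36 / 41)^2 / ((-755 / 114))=-87719439 / 1269155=-69.12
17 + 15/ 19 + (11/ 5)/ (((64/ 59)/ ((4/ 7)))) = 201611/ 10640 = 18.95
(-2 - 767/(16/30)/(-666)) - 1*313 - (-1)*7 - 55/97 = -52785461/172272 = -306.41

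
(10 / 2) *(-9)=-45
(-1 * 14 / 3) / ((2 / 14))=-98 / 3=-32.67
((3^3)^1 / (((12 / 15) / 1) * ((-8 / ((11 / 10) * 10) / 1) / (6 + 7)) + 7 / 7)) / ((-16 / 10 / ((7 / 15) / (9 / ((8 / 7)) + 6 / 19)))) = -57057 / 56689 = -1.01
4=4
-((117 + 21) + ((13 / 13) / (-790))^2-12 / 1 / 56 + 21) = -158.79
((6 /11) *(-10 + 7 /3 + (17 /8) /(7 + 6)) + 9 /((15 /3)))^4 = 1848505447074001 /66905856160000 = 27.63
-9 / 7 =-1.29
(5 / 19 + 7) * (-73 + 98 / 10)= -43608 / 95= -459.03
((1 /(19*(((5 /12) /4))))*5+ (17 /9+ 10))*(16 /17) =2320 /171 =13.57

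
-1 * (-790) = 790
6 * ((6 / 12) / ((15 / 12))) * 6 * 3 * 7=1512 / 5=302.40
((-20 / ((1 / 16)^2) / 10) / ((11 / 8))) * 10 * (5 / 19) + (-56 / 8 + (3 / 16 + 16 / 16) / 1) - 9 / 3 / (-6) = -3294565 / 3344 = -985.22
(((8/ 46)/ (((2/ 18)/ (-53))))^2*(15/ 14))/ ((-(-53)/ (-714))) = -52546320/ 529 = -99331.42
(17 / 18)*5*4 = 170 / 9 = 18.89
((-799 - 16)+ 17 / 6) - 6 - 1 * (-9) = -4855 / 6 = -809.17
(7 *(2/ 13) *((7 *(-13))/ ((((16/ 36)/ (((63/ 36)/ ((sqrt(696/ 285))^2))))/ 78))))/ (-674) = 11437335/ 625472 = 18.29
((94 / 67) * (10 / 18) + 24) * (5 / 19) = 6.52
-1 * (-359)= 359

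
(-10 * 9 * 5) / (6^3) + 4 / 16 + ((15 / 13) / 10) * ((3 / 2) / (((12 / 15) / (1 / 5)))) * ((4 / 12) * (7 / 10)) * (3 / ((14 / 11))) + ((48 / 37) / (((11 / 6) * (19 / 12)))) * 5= 0.43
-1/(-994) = 0.00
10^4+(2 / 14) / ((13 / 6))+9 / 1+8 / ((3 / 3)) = 911553 / 91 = 10017.07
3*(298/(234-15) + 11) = 37.08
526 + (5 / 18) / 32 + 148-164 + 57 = 326597 / 576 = 567.01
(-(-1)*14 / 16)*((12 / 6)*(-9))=-63 / 4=-15.75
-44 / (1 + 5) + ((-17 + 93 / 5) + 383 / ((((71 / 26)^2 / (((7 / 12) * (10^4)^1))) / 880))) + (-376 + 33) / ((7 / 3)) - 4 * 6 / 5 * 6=19935902273357 / 75615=263650099.50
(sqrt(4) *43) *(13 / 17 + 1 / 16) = 71.14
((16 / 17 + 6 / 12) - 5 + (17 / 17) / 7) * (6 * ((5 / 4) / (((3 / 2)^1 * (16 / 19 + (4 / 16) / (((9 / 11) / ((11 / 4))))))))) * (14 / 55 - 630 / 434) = 2269967544 / 186785137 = 12.15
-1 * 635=-635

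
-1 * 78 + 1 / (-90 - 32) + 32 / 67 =-633735 / 8174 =-77.53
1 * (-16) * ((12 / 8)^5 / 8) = -243 / 16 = -15.19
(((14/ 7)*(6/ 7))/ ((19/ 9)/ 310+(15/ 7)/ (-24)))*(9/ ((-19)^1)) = 1205280/ 122417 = 9.85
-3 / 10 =-0.30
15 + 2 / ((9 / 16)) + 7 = 230 / 9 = 25.56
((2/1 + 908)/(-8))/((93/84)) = -3185/31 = -102.74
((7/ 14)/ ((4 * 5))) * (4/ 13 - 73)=-189/ 104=-1.82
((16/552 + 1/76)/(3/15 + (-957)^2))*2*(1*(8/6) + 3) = 14365/36020349036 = 0.00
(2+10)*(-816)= -9792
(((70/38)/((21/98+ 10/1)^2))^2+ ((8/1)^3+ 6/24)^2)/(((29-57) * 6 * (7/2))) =-633775241004753961/1420197227537088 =-446.26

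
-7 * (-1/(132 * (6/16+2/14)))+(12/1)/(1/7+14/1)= 910/957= 0.95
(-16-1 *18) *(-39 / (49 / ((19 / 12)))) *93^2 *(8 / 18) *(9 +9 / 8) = 326854359 / 196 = 1667624.28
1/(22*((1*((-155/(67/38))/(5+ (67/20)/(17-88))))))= -471211/184003600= -0.00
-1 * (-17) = 17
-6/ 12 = -1/ 2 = -0.50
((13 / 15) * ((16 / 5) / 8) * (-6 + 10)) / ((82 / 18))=312 / 1025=0.30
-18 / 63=-0.29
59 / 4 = 14.75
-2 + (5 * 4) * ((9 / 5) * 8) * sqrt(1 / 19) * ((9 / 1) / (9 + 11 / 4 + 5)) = -2 + 10368 * sqrt(19) / 1273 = 33.50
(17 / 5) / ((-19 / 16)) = -272 / 95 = -2.86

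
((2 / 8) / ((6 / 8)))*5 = 5 / 3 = 1.67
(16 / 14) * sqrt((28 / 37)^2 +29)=8 * sqrt(40485) / 259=6.21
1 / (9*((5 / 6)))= 2 / 15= 0.13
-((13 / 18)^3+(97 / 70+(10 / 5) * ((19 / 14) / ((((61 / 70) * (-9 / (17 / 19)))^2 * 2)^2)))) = -307502149714134937 / 174464958710576520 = -1.76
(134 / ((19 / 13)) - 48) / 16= 415 / 152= 2.73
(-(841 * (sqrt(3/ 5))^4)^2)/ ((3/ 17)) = -324641979/ 625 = -519427.17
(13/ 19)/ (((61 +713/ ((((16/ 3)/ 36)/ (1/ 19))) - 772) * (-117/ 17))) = 68/ 313065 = 0.00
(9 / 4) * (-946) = -4257 / 2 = -2128.50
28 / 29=0.97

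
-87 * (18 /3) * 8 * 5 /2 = -10440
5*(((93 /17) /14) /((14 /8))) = 930 /833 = 1.12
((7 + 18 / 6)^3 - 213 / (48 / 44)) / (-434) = -1.85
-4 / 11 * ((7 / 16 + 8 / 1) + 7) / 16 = -247 / 704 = -0.35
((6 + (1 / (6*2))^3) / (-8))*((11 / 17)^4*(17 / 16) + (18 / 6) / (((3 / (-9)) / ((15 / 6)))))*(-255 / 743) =-90938151955 / 15831392256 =-5.74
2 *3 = 6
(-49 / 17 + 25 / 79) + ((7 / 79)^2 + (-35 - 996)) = -109657408 / 106097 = -1033.56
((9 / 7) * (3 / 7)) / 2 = 0.28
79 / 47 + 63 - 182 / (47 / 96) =-14432 / 47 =-307.06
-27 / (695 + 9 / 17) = -459 / 11824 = -0.04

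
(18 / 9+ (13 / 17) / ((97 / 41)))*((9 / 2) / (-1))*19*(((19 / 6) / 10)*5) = -4148973 / 13192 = -314.51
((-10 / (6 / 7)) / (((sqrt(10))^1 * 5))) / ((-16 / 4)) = 7 * sqrt(10) / 120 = 0.18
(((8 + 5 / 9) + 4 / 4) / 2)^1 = 4.78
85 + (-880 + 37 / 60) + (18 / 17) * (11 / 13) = -10521643 / 13260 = -793.49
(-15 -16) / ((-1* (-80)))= -31 / 80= -0.39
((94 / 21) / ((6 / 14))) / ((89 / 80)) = 7520 / 801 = 9.39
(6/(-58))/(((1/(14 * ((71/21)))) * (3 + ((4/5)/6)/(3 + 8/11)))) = -87330/54143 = -1.61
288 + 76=364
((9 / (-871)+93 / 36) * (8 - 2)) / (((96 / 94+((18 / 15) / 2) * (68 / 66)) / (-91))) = -856.90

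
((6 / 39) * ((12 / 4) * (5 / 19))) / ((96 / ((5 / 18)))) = 25 / 71136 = 0.00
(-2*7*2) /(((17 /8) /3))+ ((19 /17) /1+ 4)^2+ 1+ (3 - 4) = -3855 /289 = -13.34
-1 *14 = -14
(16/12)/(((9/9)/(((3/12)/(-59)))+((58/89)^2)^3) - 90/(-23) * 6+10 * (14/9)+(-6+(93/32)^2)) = -0.01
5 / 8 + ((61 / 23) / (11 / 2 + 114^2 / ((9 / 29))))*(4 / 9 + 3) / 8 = 86698487 / 138711528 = 0.63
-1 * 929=-929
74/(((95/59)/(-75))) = -65490/19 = -3446.84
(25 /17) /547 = 25 /9299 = 0.00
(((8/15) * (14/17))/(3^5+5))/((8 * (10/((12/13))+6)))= 7/532270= 0.00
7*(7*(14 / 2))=343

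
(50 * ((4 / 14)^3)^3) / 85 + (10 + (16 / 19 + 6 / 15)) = 732660575092 / 65171075305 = 11.24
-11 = -11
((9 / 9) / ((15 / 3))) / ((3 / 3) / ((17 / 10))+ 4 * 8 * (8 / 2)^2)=17 / 43570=0.00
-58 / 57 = -1.02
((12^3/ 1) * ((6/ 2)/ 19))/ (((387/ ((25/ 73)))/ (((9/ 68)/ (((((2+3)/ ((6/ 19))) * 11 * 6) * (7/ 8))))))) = 0.00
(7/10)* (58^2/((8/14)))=41209/10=4120.90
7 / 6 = 1.17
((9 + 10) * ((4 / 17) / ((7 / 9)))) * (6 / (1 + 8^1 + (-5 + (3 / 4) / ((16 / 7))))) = 262656 / 32963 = 7.97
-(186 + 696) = -882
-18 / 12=-3 / 2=-1.50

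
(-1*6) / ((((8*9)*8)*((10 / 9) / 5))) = -3 / 64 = -0.05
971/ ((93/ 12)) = 3884/ 31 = 125.29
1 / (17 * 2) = 1 / 34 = 0.03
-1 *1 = -1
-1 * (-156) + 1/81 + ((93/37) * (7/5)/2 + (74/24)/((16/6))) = 76209181/479520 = 158.93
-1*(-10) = 10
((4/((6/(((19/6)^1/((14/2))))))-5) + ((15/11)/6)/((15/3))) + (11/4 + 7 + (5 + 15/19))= 573371/52668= 10.89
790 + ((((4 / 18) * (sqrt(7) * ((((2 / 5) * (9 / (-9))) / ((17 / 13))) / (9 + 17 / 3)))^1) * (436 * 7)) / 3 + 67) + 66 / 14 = 6032 / 7-39676 * sqrt(7) / 8415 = 849.24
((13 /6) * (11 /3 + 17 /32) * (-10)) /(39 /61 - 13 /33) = -1352065 /3648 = -370.63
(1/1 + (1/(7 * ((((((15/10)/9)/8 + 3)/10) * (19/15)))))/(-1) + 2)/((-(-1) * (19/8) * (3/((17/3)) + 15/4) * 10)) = 0.03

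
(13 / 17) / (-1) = -13 / 17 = -0.76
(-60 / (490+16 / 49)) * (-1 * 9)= 13230 / 12013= 1.10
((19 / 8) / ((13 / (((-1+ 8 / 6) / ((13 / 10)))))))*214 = 10165 / 1014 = 10.02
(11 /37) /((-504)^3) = -11 /4736890368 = -0.00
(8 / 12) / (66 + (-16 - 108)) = -1 / 87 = -0.01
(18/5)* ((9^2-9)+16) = 1584/5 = 316.80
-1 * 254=-254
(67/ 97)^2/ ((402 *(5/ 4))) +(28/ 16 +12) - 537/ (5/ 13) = -780447787/ 564540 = -1382.45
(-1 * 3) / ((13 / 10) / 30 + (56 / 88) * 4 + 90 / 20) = -9900 / 23393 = -0.42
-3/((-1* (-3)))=-1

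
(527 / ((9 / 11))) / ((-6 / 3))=-5797 / 18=-322.06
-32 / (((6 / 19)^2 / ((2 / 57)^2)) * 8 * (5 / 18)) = -8 / 45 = -0.18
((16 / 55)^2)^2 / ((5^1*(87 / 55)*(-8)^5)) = -2 / 72373125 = -0.00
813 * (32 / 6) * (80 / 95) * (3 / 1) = 208128 / 19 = 10954.11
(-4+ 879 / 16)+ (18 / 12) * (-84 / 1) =-1201 / 16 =-75.06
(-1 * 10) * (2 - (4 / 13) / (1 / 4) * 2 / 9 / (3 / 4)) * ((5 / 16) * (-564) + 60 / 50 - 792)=616763 / 39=15814.44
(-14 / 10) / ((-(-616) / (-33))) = 3 / 40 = 0.08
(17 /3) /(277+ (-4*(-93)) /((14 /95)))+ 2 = 117773 /58827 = 2.00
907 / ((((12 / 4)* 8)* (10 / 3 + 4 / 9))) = 2721 / 272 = 10.00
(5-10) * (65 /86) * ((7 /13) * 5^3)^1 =-21875 /86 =-254.36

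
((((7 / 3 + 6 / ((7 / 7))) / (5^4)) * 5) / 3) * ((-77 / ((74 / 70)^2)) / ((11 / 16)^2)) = -439040 / 135531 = -3.24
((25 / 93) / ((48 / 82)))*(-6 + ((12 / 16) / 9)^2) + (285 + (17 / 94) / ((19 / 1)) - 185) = 27914540893 / 287017344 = 97.26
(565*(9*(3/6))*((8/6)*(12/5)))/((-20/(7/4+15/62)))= -251199/310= -810.32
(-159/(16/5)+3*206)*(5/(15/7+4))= 318255/688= 462.58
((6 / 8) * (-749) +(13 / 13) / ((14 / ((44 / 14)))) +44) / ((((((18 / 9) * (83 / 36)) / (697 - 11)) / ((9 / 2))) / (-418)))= 12020351805 / 83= 144823515.72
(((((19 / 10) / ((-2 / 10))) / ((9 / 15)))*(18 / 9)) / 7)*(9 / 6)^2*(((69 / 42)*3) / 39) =-1.29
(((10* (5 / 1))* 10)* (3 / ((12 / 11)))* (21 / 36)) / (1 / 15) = 48125 / 4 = 12031.25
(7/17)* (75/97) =525/1649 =0.32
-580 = -580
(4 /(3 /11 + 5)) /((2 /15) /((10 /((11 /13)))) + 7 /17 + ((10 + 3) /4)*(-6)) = -66300 /1667239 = -0.04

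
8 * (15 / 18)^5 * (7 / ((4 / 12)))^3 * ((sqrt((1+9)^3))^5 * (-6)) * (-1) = 5359375000000 * sqrt(10) / 3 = 5649277278321.64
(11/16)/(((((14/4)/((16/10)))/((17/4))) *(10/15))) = 561/280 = 2.00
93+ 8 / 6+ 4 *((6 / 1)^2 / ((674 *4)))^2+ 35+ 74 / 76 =1687076729 / 12946866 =130.31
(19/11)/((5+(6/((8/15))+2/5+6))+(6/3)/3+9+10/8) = 0.05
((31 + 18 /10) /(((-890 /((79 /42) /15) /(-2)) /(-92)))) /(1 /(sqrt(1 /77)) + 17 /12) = 40526368 /2522916375 - 9535616* sqrt(77) /840972125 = -0.08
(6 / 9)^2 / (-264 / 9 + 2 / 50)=-100 / 6591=-0.02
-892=-892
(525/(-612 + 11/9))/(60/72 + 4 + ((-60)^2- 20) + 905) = -28350/148083683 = -0.00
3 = 3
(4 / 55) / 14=2 / 385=0.01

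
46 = 46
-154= -154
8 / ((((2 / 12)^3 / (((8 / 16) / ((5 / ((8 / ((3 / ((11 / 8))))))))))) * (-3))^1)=-1056 / 5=-211.20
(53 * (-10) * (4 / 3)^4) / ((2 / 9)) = -67840 / 9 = -7537.78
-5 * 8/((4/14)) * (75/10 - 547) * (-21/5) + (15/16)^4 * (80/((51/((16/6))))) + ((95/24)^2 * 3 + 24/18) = -8282058721/26112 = -317174.43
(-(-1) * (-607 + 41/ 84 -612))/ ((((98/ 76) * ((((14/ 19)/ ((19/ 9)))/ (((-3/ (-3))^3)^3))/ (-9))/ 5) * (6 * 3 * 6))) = 3510264725/ 3111696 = 1128.09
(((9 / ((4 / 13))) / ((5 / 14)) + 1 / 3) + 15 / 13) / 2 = 32521 / 780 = 41.69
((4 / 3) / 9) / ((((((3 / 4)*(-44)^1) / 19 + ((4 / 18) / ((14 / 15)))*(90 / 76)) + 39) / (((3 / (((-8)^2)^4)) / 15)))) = 133 / 2827474698240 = 0.00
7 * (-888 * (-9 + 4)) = 31080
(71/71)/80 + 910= 910.01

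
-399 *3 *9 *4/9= -4788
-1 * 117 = -117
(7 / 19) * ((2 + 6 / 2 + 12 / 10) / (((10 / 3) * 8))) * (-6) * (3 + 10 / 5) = -1953 / 760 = -2.57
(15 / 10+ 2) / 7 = 1 / 2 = 0.50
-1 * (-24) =24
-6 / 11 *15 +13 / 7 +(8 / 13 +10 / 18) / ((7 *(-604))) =-4916689 / 777348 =-6.32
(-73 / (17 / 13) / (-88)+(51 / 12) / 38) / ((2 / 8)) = 10605 / 3553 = 2.98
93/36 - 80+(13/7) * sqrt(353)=-929/12+13 * sqrt(353)/7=-42.52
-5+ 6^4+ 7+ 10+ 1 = 1309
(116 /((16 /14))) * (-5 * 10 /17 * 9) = -45675 /17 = -2686.76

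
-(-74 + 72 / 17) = 1186 / 17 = 69.76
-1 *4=-4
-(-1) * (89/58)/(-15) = -89/870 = -0.10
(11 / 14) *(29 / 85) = 319 / 1190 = 0.27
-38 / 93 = -0.41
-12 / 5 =-2.40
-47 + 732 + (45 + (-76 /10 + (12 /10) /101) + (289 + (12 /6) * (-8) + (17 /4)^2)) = 8188873 /8080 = 1013.47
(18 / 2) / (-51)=-3 / 17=-0.18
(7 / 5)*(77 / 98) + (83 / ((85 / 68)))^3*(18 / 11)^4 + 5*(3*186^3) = 360980789886611 / 3660250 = 98621894.65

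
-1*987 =-987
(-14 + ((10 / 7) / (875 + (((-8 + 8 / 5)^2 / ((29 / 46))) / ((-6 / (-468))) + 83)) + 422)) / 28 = 6238452961 / 428128876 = 14.57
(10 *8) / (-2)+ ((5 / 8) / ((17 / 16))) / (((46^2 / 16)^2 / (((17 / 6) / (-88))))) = -369390130 / 9234753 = -40.00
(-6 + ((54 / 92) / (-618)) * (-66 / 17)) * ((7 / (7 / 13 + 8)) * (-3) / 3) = 4.92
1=1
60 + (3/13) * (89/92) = 72027/1196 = 60.22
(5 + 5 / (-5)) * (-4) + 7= -9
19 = 19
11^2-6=115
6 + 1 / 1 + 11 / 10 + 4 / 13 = 1093 / 130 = 8.41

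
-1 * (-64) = 64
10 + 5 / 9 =95 / 9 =10.56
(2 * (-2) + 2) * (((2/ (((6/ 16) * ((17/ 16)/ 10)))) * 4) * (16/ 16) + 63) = -26906/ 51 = -527.57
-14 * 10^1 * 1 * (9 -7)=-280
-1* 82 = -82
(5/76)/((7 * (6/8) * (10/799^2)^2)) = 51072160.00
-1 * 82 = -82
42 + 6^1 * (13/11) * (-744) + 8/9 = -518042/99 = -5232.75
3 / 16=0.19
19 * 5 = 95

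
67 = 67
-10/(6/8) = -40/3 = -13.33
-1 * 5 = -5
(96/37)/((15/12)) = 2.08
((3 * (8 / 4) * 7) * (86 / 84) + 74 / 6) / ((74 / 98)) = 8134 / 111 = 73.28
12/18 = 0.67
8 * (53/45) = 424/45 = 9.42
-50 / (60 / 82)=-205 / 3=-68.33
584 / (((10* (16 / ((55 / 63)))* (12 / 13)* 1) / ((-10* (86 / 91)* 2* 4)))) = -345290 / 1323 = -260.99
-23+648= 625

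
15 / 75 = 1 / 5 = 0.20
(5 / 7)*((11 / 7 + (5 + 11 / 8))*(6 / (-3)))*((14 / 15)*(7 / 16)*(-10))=2225 / 48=46.35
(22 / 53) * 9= 198 / 53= 3.74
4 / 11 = 0.36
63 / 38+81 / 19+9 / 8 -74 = -10177 / 152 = -66.95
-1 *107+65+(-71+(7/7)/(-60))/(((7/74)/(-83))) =62270.05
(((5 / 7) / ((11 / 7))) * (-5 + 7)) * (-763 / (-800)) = 763 / 880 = 0.87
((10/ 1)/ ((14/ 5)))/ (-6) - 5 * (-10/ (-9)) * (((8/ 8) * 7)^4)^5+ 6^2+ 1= -55854586408328396113/ 126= -443290368320066635.82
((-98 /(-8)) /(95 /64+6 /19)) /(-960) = -931 /131340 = -0.01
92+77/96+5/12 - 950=-27417/32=-856.78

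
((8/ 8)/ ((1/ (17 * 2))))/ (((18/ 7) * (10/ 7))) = 833/ 90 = 9.26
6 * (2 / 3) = 4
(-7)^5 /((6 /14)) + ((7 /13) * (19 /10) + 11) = -15289681 /390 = -39204.31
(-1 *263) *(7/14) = -263/2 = -131.50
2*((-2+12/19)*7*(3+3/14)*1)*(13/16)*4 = -7605/38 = -200.13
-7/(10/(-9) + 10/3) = -63/20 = -3.15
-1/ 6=-0.17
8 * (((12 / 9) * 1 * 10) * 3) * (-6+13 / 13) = -1600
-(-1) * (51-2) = 49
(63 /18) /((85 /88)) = 308 /85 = 3.62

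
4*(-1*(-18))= 72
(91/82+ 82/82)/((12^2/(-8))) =-173/1476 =-0.12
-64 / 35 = -1.83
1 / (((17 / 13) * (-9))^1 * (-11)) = 13 / 1683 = 0.01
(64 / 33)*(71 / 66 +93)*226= 44903488 / 1089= 41233.69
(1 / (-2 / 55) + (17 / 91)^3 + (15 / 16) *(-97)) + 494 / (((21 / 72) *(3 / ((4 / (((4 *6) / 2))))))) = 2523299185 / 36171408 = 69.76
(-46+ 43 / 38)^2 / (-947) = -2907025 / 1367468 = -2.13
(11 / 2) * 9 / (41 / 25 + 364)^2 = 625 / 1688038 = 0.00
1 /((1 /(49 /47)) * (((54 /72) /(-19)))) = -3724 /141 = -26.41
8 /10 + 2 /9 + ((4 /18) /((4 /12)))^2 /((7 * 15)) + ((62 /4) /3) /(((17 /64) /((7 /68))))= 165434 /54621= 3.03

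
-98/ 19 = -5.16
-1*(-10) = 10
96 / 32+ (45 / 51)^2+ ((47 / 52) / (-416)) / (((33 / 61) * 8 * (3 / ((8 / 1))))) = 2337763693 / 618913152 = 3.78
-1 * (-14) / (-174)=-7 / 87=-0.08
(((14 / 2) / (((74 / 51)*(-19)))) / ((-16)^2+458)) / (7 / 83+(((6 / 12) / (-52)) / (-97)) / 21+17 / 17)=-4395846 / 13403681309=-0.00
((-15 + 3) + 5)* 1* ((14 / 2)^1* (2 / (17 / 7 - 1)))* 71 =-24353 / 5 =-4870.60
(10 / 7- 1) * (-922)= -2766 / 7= -395.14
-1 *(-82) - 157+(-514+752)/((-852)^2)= -27221281/362952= -75.00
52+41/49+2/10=53.04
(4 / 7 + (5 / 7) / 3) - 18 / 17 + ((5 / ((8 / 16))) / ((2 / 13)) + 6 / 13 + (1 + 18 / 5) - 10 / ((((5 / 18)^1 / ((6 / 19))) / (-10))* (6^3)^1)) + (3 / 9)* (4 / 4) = 10386294 / 146965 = 70.67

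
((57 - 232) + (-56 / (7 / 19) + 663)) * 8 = 2688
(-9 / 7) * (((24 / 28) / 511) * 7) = -54 / 3577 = -0.02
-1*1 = -1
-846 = -846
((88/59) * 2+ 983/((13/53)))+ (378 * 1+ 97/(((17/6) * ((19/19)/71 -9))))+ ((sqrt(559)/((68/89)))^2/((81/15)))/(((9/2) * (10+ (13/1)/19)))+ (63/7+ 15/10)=4398.98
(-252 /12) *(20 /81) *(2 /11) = -280 /297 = -0.94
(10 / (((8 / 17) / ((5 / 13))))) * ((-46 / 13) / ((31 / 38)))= -185725 / 5239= -35.45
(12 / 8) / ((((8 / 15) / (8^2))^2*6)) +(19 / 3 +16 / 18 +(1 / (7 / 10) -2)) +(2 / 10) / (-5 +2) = 1136074 / 315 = 3606.58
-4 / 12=-1 / 3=-0.33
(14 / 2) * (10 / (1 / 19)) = 1330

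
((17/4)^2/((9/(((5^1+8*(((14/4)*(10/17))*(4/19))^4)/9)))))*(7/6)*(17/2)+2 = 471381442963/34454787264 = 13.68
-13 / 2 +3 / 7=-85 / 14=-6.07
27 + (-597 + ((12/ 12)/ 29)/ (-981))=-16215931/ 28449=-570.00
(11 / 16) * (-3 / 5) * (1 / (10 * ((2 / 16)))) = -33 / 100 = -0.33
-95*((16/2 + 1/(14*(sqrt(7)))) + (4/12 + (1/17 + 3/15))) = -41629/51 - 95*sqrt(7)/98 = -818.82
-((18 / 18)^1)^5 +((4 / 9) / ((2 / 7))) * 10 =131 / 9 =14.56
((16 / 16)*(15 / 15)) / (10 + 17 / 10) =10 / 117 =0.09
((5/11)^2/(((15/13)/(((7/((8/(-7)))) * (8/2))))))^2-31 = -6195131/527076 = -11.75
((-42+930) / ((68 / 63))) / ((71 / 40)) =559440 / 1207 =463.50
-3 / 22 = -0.14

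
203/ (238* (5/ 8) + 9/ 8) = 1624/ 1199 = 1.35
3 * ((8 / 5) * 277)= 6648 / 5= 1329.60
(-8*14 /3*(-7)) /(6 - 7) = -784 /3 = -261.33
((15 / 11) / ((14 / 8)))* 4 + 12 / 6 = 394 / 77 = 5.12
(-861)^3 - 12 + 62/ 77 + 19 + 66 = -49147352654/ 77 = -638277307.19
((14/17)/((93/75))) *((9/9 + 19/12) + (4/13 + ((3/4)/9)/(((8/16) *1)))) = 27825/13702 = 2.03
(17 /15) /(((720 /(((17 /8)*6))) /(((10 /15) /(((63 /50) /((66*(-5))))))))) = -15895 /4536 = -3.50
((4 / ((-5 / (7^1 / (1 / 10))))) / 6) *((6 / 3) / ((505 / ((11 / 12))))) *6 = -308 / 1515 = -0.20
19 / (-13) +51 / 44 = -173 / 572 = -0.30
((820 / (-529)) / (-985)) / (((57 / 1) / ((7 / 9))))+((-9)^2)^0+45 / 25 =748463506 / 267306345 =2.80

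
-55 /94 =-0.59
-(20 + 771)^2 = -625681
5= 5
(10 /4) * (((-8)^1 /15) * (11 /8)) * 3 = -11 /2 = -5.50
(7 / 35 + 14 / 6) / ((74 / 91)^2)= 157339 / 41070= 3.83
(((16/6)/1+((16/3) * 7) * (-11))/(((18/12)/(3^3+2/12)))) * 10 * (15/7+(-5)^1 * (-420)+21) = -156886102.86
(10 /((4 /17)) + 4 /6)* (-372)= -16058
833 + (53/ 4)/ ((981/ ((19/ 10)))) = 32687927/ 39240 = 833.03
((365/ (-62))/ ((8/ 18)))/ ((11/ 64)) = -77.07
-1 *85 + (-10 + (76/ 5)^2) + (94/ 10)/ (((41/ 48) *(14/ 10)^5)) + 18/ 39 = 31028216581/ 223953275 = 138.55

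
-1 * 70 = -70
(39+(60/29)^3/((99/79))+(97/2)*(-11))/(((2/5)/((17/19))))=-1170029165/1073116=-1090.31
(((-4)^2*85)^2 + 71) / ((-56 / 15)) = -27745065 / 56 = -495447.59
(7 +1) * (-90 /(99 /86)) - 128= -8288 /11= -753.45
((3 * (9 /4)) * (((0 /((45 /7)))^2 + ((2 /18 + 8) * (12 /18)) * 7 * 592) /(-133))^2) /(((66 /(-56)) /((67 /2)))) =-1751830051328 /321651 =-5446369.05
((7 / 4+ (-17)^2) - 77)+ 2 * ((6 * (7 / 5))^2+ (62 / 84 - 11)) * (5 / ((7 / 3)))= 462727 / 980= 472.17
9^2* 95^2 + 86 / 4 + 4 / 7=10234659 / 14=731047.07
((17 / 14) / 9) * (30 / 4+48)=7.49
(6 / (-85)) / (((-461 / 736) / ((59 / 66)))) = 43424 / 431035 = 0.10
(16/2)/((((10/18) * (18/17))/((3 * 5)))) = 204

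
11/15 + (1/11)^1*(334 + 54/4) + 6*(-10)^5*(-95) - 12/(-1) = 57000044.32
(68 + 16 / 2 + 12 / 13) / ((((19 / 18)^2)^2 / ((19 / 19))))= 104976000 / 1694173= 61.96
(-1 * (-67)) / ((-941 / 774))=-51858 / 941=-55.11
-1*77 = -77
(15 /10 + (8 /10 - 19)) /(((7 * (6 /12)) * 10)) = -167 /350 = -0.48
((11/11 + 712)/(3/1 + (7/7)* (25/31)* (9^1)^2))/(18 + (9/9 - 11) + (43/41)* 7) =906223/1332222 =0.68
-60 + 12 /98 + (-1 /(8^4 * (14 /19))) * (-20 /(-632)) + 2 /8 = -3781726873 /63422464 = -59.63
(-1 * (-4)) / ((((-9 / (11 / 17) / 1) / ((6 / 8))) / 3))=-11 / 17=-0.65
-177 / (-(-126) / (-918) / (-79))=-713133 / 7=-101876.14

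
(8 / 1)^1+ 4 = 12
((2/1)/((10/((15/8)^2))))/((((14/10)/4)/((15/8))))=3375/896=3.77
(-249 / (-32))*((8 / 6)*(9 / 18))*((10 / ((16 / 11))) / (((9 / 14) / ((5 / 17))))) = 159775 / 9792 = 16.32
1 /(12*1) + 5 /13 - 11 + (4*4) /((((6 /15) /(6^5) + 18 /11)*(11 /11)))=-41191993 /54589236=-0.75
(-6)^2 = 36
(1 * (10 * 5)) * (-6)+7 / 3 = -893 / 3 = -297.67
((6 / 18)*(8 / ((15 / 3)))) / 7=8 / 105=0.08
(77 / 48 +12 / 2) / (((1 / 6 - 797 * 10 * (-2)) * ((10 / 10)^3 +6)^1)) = 365 / 5355896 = 0.00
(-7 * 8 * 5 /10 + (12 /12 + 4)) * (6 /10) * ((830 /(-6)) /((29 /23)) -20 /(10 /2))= 227539 /145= 1569.23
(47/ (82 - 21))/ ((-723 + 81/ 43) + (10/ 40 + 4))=-8084/ 7521361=-0.00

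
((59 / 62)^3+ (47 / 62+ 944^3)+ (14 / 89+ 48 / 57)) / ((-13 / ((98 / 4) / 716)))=-16612337294023858821 / 7502483455168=-2214245.11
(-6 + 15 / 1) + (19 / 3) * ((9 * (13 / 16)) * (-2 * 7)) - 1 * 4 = -5147 / 8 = -643.38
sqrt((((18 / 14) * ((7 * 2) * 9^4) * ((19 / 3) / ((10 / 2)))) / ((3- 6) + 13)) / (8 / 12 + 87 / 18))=81 * sqrt(1254) / 55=52.15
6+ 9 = 15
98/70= 7/5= 1.40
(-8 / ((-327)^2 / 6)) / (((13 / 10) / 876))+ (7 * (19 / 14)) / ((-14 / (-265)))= 179.52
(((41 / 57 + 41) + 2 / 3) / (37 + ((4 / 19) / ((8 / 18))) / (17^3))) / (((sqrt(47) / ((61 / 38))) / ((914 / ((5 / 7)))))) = 289532807914 * sqrt(47) / 5783036745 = 343.23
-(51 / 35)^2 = -2601 / 1225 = -2.12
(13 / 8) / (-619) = -13 / 4952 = -0.00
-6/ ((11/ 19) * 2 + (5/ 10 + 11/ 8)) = -912/ 461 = -1.98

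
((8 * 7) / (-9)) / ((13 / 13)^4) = -56 / 9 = -6.22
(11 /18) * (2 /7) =11 /63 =0.17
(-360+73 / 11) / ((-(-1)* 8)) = -3887 / 88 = -44.17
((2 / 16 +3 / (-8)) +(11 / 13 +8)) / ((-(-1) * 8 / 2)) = 447 / 208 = 2.15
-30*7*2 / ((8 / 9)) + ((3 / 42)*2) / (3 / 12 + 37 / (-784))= -150031 / 318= -471.80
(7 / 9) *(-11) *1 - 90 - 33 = -1184 / 9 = -131.56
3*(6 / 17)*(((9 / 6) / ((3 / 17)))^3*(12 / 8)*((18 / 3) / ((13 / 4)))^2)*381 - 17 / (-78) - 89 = 1284221351 / 1014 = 1266490.48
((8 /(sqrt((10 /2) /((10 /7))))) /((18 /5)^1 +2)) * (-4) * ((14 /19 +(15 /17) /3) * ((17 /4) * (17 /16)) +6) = -9255 * sqrt(14) /1064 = -32.55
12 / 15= 4 / 5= 0.80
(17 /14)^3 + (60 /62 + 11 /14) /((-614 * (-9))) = 420887767 /235031832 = 1.79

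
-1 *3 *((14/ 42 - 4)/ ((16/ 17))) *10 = 935/ 8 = 116.88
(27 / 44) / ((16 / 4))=27 / 176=0.15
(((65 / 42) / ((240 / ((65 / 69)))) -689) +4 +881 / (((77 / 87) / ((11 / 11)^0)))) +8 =487230991 / 1530144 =318.42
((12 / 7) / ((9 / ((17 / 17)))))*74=296 / 21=14.10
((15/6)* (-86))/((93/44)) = -9460/93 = -101.72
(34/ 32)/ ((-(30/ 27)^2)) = -1377/ 1600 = -0.86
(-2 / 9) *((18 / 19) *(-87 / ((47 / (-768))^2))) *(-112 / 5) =-22988980224 / 209855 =-109546.97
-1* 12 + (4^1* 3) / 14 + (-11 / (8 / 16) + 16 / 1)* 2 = -162 / 7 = -23.14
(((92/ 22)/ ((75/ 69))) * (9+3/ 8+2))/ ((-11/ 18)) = -71.61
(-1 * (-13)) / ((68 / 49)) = 637 / 68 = 9.37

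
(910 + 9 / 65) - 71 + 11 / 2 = 109803 / 130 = 844.64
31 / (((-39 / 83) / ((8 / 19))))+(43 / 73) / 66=-27.77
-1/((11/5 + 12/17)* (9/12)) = -340/741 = -0.46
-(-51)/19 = 51/19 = 2.68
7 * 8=56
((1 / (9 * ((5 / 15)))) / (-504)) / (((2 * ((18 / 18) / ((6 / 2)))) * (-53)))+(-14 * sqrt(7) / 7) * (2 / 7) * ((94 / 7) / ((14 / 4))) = 1 / 53424 - 752 * sqrt(7) / 343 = -5.80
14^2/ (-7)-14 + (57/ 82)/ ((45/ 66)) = -8401/ 205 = -40.98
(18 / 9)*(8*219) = 3504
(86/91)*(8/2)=344/91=3.78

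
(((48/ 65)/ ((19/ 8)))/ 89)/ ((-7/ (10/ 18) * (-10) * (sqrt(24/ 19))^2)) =8/ 364455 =0.00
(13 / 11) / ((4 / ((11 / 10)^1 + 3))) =533 / 440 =1.21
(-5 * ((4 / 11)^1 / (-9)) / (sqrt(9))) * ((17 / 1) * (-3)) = -340 / 99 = -3.43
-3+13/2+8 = 23/2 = 11.50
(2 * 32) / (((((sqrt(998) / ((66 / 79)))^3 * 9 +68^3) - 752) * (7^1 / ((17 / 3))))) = -14510523380981760 / 123574114735956186253 +712555613830016 * sqrt(998) / 123574114735956186253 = 0.00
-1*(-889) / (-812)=-127 / 116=-1.09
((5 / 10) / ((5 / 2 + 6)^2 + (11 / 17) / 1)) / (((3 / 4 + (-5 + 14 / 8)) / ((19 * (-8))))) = 10336 / 24785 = 0.42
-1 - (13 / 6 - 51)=287 / 6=47.83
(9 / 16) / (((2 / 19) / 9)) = 1539 / 32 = 48.09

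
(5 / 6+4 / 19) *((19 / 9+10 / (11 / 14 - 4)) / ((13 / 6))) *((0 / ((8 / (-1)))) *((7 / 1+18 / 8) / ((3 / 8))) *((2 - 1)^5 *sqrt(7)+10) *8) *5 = 0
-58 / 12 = -29 / 6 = -4.83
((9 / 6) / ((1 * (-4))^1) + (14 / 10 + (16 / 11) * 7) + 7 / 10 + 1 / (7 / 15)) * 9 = 126.45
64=64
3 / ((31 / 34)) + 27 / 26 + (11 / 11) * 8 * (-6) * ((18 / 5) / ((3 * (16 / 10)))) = -25527 / 806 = -31.67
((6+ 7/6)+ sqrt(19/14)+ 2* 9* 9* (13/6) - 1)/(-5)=-2143/30 - sqrt(266)/70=-71.67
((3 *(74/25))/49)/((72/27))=333/4900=0.07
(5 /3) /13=5 /39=0.13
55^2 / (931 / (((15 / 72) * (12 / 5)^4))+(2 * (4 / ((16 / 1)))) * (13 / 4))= 2613600 / 117779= 22.19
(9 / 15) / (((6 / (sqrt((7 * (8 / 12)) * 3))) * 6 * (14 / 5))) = 0.02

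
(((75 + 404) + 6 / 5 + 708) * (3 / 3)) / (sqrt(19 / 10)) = 5941 * sqrt(190) / 95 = 862.01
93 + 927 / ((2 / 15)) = 14091 / 2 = 7045.50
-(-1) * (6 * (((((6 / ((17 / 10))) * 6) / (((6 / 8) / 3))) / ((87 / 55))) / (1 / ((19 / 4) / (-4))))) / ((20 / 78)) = -733590 / 493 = -1488.01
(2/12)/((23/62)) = 31/69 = 0.45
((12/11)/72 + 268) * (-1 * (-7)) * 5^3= 15477875/66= 234513.26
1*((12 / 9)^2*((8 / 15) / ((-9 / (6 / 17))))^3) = -65536 / 4029274125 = -0.00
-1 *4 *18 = -72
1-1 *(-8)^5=32769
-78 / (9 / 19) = -494 / 3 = -164.67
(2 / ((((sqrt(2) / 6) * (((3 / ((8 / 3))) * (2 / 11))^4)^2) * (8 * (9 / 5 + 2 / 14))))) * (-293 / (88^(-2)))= -69727234105869598720 * sqrt(2) / 243931419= -404249688472.01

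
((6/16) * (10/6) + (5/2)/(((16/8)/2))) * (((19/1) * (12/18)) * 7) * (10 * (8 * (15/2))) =166250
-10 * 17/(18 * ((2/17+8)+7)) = -1445/2313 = -0.62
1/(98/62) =31/49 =0.63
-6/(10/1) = -3/5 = -0.60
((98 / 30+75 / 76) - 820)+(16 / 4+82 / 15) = -919159 / 1140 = -806.28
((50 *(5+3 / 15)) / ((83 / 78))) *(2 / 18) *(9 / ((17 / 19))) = 385320 / 1411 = 273.08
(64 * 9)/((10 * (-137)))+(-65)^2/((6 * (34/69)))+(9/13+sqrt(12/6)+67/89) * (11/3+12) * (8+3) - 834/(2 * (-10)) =517 * sqrt(2)/3+277985596787/161679180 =1963.08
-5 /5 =-1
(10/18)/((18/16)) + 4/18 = 58/81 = 0.72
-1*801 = -801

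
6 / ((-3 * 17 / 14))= -28 / 17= -1.65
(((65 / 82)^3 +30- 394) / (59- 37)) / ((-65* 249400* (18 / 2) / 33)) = 15417179 / 4125335376000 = 0.00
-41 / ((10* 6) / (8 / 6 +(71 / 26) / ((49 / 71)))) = -828979 / 229320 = -3.61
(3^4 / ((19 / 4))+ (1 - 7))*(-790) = -165900 / 19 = -8731.58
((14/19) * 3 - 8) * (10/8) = -275/38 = -7.24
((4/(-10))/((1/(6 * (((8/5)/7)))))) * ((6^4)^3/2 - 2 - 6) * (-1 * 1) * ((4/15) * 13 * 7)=362216578048/25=14488663121.92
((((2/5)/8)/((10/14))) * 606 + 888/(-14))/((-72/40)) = 817/70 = 11.67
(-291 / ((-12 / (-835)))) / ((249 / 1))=-80995 / 996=-81.32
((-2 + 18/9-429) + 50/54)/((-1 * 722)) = 5779/9747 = 0.59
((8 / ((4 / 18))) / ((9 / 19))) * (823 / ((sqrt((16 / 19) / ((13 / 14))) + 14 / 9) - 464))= -144675494262 / 1069644031 - 5066388 * sqrt(3458) / 1069644031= -135.53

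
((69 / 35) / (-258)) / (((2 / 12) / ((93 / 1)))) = -6417 / 1505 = -4.26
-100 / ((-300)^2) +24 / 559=21041 / 503100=0.04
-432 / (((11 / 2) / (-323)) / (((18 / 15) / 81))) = 20672 / 55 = 375.85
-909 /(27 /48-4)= 14544 /55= 264.44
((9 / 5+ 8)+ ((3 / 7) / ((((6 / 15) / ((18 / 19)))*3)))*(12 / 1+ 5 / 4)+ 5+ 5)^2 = 4172255649 / 7075600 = 589.67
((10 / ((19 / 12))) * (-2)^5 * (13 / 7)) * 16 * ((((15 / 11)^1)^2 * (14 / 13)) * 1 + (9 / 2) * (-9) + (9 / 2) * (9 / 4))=170388.34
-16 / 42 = -8 / 21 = -0.38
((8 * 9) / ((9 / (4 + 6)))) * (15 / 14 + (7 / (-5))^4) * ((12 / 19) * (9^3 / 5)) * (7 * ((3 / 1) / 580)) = 2256406632 / 1721875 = 1310.44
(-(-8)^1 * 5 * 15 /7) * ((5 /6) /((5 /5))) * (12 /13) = 65.93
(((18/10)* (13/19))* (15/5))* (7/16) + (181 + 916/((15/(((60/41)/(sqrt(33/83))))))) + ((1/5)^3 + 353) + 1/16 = 677.41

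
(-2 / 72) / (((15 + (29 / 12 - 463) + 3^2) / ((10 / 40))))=1 / 62868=0.00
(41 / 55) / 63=41 / 3465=0.01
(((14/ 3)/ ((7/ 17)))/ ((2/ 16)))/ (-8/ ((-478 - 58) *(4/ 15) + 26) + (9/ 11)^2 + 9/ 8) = 230910592/ 4744287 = 48.67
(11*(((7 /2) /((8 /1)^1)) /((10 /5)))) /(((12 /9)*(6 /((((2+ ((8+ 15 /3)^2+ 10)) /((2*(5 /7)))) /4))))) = 97559 /10240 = 9.53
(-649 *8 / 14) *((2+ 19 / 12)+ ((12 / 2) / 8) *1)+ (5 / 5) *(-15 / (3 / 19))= -35743 / 21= -1702.05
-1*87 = -87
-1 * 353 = -353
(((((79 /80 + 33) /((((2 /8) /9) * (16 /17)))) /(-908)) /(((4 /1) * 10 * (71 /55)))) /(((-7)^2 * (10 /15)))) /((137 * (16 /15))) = -41184693 /7090564038656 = -0.00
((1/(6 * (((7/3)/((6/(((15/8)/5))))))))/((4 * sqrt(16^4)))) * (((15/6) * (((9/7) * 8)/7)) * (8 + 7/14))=765/21952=0.03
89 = 89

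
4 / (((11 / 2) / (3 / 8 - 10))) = -7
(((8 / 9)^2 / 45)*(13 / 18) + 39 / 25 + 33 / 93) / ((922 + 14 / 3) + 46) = 4900502 / 2472895575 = 0.00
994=994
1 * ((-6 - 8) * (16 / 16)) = -14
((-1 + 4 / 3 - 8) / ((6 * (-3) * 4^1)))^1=23 / 216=0.11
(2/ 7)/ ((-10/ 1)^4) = 1/ 35000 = 0.00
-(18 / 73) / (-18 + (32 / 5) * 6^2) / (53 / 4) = -20 / 228271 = -0.00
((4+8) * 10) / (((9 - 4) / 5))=120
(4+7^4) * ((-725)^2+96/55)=13905455551/11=1264132322.82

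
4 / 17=0.24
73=73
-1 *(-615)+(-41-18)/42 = 25771/42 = 613.60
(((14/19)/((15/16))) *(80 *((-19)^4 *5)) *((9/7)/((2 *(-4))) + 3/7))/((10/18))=19753920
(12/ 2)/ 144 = 1/ 24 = 0.04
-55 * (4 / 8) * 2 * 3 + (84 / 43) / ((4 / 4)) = -7011 / 43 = -163.05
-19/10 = -1.90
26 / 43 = 0.60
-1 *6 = -6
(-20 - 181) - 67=-268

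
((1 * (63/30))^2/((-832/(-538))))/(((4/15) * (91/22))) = 559251/216320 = 2.59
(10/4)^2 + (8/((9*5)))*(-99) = -227/20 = -11.35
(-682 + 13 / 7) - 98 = -5447 / 7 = -778.14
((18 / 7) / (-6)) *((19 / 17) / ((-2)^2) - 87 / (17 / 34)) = 35439 / 476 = 74.45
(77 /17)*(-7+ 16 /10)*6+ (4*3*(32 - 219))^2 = 428008086 /85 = 5035389.25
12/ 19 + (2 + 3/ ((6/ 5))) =195/ 38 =5.13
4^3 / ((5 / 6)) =384 / 5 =76.80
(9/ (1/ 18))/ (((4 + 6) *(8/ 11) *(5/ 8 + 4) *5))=891/ 925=0.96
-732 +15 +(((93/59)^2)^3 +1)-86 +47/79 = -2619379540852880/3332262157639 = -786.07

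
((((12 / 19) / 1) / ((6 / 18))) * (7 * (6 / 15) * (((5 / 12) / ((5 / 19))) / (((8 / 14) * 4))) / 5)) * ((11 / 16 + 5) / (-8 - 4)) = -4459 / 12800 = -0.35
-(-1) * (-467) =-467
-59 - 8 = -67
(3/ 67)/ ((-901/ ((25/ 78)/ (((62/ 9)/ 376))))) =-21150/ 24327901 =-0.00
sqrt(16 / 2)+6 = 2*sqrt(2)+6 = 8.83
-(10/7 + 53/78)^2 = -4.44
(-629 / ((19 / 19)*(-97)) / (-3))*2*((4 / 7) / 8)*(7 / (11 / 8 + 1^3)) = -5032 / 5529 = -0.91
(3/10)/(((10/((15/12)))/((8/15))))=1/50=0.02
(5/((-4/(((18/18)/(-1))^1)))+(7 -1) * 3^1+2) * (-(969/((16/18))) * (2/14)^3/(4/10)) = -3706425/21952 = -168.84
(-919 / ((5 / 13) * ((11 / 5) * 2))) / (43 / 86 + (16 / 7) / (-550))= -1095.19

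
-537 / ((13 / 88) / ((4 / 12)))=-15752 / 13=-1211.69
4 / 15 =0.27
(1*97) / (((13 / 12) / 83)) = 7431.69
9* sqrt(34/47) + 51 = 9* sqrt(1598)/47 + 51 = 58.65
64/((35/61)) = 3904/35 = 111.54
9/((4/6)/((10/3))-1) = -45/4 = -11.25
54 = 54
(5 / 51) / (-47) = -5 / 2397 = -0.00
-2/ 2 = -1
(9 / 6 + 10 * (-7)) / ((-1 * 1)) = 137 / 2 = 68.50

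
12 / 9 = 4 / 3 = 1.33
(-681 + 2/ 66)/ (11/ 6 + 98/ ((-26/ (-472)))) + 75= 114017303/ 1528021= 74.62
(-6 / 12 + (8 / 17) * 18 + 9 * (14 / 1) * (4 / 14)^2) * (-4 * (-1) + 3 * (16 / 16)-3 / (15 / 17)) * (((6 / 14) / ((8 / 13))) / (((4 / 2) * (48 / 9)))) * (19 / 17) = 17386083 / 3625216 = 4.80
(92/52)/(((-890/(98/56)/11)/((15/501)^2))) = -8855/258140584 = -0.00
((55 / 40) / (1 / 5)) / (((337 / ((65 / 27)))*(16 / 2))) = 3575 / 582336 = 0.01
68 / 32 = 17 / 8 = 2.12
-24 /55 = -0.44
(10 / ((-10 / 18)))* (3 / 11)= -54 / 11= -4.91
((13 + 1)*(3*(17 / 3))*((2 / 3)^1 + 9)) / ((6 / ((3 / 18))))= 3451 / 54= 63.91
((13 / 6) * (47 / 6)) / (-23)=-611 / 828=-0.74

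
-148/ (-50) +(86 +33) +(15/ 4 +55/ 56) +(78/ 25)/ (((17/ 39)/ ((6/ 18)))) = 3072057/ 23800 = 129.08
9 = 9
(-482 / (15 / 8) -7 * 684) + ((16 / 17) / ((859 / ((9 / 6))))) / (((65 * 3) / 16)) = -2873251156 / 569517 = -5045.07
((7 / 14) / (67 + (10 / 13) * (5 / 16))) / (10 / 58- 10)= -0.00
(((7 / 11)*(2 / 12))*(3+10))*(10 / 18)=455 / 594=0.77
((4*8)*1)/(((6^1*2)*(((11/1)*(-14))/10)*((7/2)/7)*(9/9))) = -80/231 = -0.35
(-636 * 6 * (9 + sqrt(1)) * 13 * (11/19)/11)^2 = 246095366400/361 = 681704616.07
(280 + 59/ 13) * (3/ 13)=11097/ 169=65.66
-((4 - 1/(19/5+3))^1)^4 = -294499921/1336336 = -220.38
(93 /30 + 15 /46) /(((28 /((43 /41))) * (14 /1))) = 8471 /924140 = 0.01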